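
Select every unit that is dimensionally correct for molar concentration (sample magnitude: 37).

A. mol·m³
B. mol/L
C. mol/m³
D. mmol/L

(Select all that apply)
B, C, D

molar concentration has SI base units: mol / m^3

Checking each option against mol / m^3:
  A. mol·m³: ✗ does not match
  B. mol/L: ✓ matches
  C. mol/m³: ✓ matches
  D. mmol/L: ✓ matches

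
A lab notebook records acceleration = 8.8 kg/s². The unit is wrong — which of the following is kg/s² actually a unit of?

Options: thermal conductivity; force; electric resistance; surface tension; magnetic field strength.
surface tension

acceleration should have units dimensionally equivalent to m / s^2 (e.g. m/s²).
The given unit 'kg/s²' reduces to kg / s^2. Of the listed options, that is the dimensionality of surface tension.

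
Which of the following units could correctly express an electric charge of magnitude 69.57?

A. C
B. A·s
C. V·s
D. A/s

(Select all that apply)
A, B

electric charge has SI base units: A * s

Checking each option against A * s:
  A. C: ✓ matches
  B. A·s: ✓ matches
  C. V·s: ✗ does not match
  D. A/s: ✗ does not match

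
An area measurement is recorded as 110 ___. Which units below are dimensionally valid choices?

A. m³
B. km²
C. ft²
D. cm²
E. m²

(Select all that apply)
B, C, D, E

area has SI base units: m^2

Checking each option against m^2:
  A. m³: ✗ does not match
  B. km²: ✓ matches
  C. ft²: ✓ matches
  D. cm²: ✓ matches
  E. m²: ✓ matches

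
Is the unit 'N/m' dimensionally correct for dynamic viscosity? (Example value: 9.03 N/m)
No

dynamic viscosity has SI base units: kg / (m * s)
N/m does NOT reduce to kg / (m * s); a valid unit for dynamic viscosity would be e.g. Pa·s.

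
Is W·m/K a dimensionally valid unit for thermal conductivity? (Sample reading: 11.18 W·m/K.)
No

thermal conductivity has SI base units: kg * m / (s^3 * K)
W·m/K does NOT reduce to kg * m / (s^3 * K); a valid unit for thermal conductivity would be e.g. W/(m·K).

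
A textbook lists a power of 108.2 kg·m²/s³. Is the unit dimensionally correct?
Yes

power has SI base units: kg * m^2 / s^3
kg·m²/s³ reduces to the same SI base units, so it is a valid unit for power.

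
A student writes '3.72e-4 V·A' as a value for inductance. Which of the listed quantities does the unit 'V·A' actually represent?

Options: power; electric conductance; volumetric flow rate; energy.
power

inductance should have units dimensionally equivalent to kg * m^2 / (A^2 * s^2) (e.g. H).
The given unit 'V·A' reduces to kg * m^2 / s^3. Of the listed options, that is the dimensionality of power.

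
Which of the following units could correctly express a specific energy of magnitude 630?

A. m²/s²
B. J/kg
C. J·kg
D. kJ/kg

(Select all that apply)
A, B, D

specific energy has SI base units: m^2 / s^2

Checking each option against m^2 / s^2:
  A. m²/s²: ✓ matches
  B. J/kg: ✓ matches
  C. J·kg: ✗ does not match
  D. kJ/kg: ✓ matches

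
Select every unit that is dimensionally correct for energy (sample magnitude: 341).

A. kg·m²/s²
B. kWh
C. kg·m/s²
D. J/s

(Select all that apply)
A, B

energy has SI base units: kg * m^2 / s^2

Checking each option against kg * m^2 / s^2:
  A. kg·m²/s²: ✓ matches
  B. kWh: ✓ matches
  C. kg·m/s²: ✗ does not match
  D. J/s: ✗ does not match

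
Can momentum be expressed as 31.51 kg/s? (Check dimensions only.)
No

momentum has SI base units: kg * m / s
kg/s does NOT reduce to kg * m / s; a valid unit for momentum would be e.g. kg·m/s.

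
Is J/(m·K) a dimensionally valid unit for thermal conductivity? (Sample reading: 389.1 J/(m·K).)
No

thermal conductivity has SI base units: kg * m / (s^3 * K)
J/(m·K) does NOT reduce to kg * m / (s^3 * K); a valid unit for thermal conductivity would be e.g. W/(m·K).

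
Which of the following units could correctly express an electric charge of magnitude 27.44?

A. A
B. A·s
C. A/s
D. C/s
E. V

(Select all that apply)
B

electric charge has SI base units: A * s

Checking each option against A * s:
  A. A: ✗ does not match
  B. A·s: ✓ matches
  C. A/s: ✗ does not match
  D. C/s: ✗ does not match
  E. V: ✗ does not match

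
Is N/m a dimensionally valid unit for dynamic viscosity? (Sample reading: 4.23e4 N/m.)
No

dynamic viscosity has SI base units: kg / (m * s)
N/m does NOT reduce to kg / (m * s); a valid unit for dynamic viscosity would be e.g. Pa·s.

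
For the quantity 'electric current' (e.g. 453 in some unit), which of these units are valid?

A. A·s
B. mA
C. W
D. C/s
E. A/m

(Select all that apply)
B, D

electric current has SI base units: A

Checking each option against A:
  A. A·s: ✗ does not match
  B. mA: ✓ matches
  C. W: ✗ does not match
  D. C/s: ✓ matches
  E. A/m: ✗ does not match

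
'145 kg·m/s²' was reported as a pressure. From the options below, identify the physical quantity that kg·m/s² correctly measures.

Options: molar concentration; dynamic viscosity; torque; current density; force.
force

pressure should have units dimensionally equivalent to kg / (m * s^2) (e.g. Pa).
The given unit 'kg·m/s²' reduces to kg * m / s^2. Of the listed options, that is the dimensionality of force.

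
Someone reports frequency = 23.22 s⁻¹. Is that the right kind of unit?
Yes

frequency has SI base units: 1 / s
s⁻¹ reduces to the same SI base units, so it is a valid unit for frequency.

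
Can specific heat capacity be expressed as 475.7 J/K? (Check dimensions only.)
No

specific heat capacity has SI base units: m^2 / (s^2 * K)
J/K does NOT reduce to m^2 / (s^2 * K); a valid unit for specific heat capacity would be e.g. J/(kg·K).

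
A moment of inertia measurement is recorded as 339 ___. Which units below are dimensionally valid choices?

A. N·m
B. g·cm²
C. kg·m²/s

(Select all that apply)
B

moment of inertia has SI base units: kg * m^2

Checking each option against kg * m^2:
  A. N·m: ✗ does not match
  B. g·cm²: ✓ matches
  C. kg·m²/s: ✗ does not match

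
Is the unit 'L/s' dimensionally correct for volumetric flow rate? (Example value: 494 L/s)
Yes

volumetric flow rate has SI base units: m^3 / s
L/s reduces to the same SI base units, so it is a valid unit for volumetric flow rate.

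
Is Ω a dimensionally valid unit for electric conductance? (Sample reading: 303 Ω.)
No

electric conductance has SI base units: A^2 * s^3 / (kg * m^2)
Ω does NOT reduce to A^2 * s^3 / (kg * m^2); a valid unit for electric conductance would be e.g. S.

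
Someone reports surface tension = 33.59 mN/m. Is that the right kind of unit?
Yes

surface tension has SI base units: kg / s^2
mN/m reduces to the same SI base units, so it is a valid unit for surface tension.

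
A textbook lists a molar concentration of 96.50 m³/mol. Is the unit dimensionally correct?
No

molar concentration has SI base units: mol / m^3
m³/mol does NOT reduce to mol / m^3; a valid unit for molar concentration would be e.g. mol/m³.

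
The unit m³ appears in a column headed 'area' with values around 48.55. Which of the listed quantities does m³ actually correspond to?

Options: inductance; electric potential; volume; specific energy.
volume

area should have units dimensionally equivalent to m^2 (e.g. m²).
The given unit 'm³' reduces to m^3. Of the listed options, that is the dimensionality of volume.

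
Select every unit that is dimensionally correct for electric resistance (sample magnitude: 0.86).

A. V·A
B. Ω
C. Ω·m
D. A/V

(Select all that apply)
B

electric resistance has SI base units: kg * m^2 / (A^2 * s^3)

Checking each option against kg * m^2 / (A^2 * s^3):
  A. V·A: ✗ does not match
  B. Ω: ✓ matches
  C. Ω·m: ✗ does not match
  D. A/V: ✗ does not match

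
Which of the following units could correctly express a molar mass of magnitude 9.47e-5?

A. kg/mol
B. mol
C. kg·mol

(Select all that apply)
A

molar mass has SI base units: kg / mol

Checking each option against kg / mol:
  A. kg/mol: ✓ matches
  B. mol: ✗ does not match
  C. kg·mol: ✗ does not match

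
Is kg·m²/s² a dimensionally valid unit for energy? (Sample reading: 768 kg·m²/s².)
Yes

energy has SI base units: kg * m^2 / s^2
kg·m²/s² reduces to the same SI base units, so it is a valid unit for energy.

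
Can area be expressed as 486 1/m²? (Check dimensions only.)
No

area has SI base units: m^2
1/m² does NOT reduce to m^2; a valid unit for area would be e.g. m².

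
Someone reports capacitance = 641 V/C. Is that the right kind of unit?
No

capacitance has SI base units: A^2 * s^4 / (kg * m^2)
V/C does NOT reduce to A^2 * s^4 / (kg * m^2); a valid unit for capacitance would be e.g. F.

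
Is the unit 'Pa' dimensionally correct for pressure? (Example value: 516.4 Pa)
Yes

pressure has SI base units: kg / (m * s^2)
Pa reduces to the same SI base units, so it is a valid unit for pressure.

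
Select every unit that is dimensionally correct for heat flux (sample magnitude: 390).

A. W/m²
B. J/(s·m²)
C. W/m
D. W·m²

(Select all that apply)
A, B

heat flux has SI base units: kg / s^3

Checking each option against kg / s^3:
  A. W/m²: ✓ matches
  B. J/(s·m²): ✓ matches
  C. W/m: ✗ does not match
  D. W·m²: ✗ does not match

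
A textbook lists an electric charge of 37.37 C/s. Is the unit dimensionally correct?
No

electric charge has SI base units: A * s
C/s does NOT reduce to A * s; a valid unit for electric charge would be e.g. C.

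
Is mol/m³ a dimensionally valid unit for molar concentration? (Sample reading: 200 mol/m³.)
Yes

molar concentration has SI base units: mol / m^3
mol/m³ reduces to the same SI base units, so it is a valid unit for molar concentration.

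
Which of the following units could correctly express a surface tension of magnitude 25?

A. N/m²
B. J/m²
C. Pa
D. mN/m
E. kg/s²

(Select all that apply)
B, D, E

surface tension has SI base units: kg / s^2

Checking each option against kg / s^2:
  A. N/m²: ✗ does not match
  B. J/m²: ✓ matches
  C. Pa: ✗ does not match
  D. mN/m: ✓ matches
  E. kg/s²: ✓ matches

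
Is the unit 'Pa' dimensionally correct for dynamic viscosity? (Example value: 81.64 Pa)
No

dynamic viscosity has SI base units: kg / (m * s)
Pa does NOT reduce to kg / (m * s); a valid unit for dynamic viscosity would be e.g. Pa·s.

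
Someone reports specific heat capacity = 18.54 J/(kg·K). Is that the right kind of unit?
Yes

specific heat capacity has SI base units: m^2 / (s^2 * K)
J/(kg·K) reduces to the same SI base units, so it is a valid unit for specific heat capacity.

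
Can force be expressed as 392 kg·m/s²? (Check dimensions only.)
Yes

force has SI base units: kg * m / s^2
kg·m/s² reduces to the same SI base units, so it is a valid unit for force.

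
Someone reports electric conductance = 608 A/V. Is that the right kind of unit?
Yes

electric conductance has SI base units: A^2 * s^3 / (kg * m^2)
A/V reduces to the same SI base units, so it is a valid unit for electric conductance.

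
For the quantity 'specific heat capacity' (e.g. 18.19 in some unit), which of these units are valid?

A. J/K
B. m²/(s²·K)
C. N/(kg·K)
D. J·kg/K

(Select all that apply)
B

specific heat capacity has SI base units: m^2 / (s^2 * K)

Checking each option against m^2 / (s^2 * K):
  A. J/K: ✗ does not match
  B. m²/(s²·K): ✓ matches
  C. N/(kg·K): ✗ does not match
  D. J·kg/K: ✗ does not match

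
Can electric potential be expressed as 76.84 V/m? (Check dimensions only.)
No

electric potential has SI base units: kg * m^2 / (A * s^3)
V/m does NOT reduce to kg * m^2 / (A * s^3); a valid unit for electric potential would be e.g. V.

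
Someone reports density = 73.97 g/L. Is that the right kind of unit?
Yes

density has SI base units: kg / m^3
g/L reduces to the same SI base units, so it is a valid unit for density.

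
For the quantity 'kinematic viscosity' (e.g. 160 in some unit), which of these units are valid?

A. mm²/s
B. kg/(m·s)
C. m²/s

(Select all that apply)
A, C

kinematic viscosity has SI base units: m^2 / s

Checking each option against m^2 / s:
  A. mm²/s: ✓ matches
  B. kg/(m·s): ✗ does not match
  C. m²/s: ✓ matches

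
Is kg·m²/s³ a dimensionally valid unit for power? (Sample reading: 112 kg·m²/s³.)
Yes

power has SI base units: kg * m^2 / s^3
kg·m²/s³ reduces to the same SI base units, so it is a valid unit for power.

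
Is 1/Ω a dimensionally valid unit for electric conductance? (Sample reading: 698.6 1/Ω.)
Yes

electric conductance has SI base units: A^2 * s^3 / (kg * m^2)
1/Ω reduces to the same SI base units, so it is a valid unit for electric conductance.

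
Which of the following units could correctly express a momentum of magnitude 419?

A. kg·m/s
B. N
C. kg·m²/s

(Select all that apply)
A

momentum has SI base units: kg * m / s

Checking each option against kg * m / s:
  A. kg·m/s: ✓ matches
  B. N: ✗ does not match
  C. kg·m²/s: ✗ does not match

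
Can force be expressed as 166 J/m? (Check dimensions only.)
Yes

force has SI base units: kg * m / s^2
J/m reduces to the same SI base units, so it is a valid unit for force.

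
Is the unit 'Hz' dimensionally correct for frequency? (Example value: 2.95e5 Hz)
Yes

frequency has SI base units: 1 / s
Hz reduces to the same SI base units, so it is a valid unit for frequency.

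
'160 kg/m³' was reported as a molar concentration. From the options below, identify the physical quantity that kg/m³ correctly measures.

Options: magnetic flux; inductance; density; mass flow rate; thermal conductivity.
density

molar concentration should have units dimensionally equivalent to mol / m^3 (e.g. mol/m³).
The given unit 'kg/m³' reduces to kg / m^3. Of the listed options, that is the dimensionality of density.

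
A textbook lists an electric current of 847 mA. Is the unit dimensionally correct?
Yes

electric current has SI base units: A
mA reduces to the same SI base units, so it is a valid unit for electric current.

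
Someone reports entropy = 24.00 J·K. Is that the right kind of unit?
No

entropy has SI base units: kg * m^2 / (s^2 * K)
J·K does NOT reduce to kg * m^2 / (s^2 * K); a valid unit for entropy would be e.g. J/K.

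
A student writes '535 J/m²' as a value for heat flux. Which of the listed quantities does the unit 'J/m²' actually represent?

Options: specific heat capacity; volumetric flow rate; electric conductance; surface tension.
surface tension

heat flux should have units dimensionally equivalent to kg / s^3 (e.g. W/m²).
The given unit 'J/m²' reduces to kg / s^2. Of the listed options, that is the dimensionality of surface tension.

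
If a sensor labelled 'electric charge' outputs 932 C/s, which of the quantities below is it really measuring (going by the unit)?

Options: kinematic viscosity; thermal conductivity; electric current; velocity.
electric current

electric charge should have units dimensionally equivalent to A * s (e.g. C).
The given unit 'C/s' reduces to A. Of the listed options, that is the dimensionality of electric current.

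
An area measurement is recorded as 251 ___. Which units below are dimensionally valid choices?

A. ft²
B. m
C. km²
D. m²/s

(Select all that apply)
A, C

area has SI base units: m^2

Checking each option against m^2:
  A. ft²: ✓ matches
  B. m: ✗ does not match
  C. km²: ✓ matches
  D. m²/s: ✗ does not match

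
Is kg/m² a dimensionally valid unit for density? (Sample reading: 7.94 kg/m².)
No

density has SI base units: kg / m^3
kg/m² does NOT reduce to kg / m^3; a valid unit for density would be e.g. kg/m³.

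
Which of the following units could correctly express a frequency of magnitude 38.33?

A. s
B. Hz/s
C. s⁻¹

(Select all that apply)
C

frequency has SI base units: 1 / s

Checking each option against 1 / s:
  A. s: ✗ does not match
  B. Hz/s: ✗ does not match
  C. s⁻¹: ✓ matches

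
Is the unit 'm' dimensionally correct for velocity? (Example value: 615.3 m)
No

velocity has SI base units: m / s
m does NOT reduce to m / s; a valid unit for velocity would be e.g. m/s.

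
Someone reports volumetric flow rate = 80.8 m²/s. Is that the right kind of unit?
No

volumetric flow rate has SI base units: m^3 / s
m²/s does NOT reduce to m^3 / s; a valid unit for volumetric flow rate would be e.g. m³/s.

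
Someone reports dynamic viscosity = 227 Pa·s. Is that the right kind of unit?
Yes

dynamic viscosity has SI base units: kg / (m * s)
Pa·s reduces to the same SI base units, so it is a valid unit for dynamic viscosity.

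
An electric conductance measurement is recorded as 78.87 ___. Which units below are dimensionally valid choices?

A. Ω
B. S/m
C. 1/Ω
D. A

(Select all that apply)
C

electric conductance has SI base units: A^2 * s^3 / (kg * m^2)

Checking each option against A^2 * s^3 / (kg * m^2):
  A. Ω: ✗ does not match
  B. S/m: ✗ does not match
  C. 1/Ω: ✓ matches
  D. A: ✗ does not match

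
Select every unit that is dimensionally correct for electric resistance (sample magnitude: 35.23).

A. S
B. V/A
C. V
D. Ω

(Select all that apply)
B, D

electric resistance has SI base units: kg * m^2 / (A^2 * s^3)

Checking each option against kg * m^2 / (A^2 * s^3):
  A. S: ✗ does not match
  B. V/A: ✓ matches
  C. V: ✗ does not match
  D. Ω: ✓ matches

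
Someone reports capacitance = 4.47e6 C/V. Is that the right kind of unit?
Yes

capacitance has SI base units: A^2 * s^4 / (kg * m^2)
C/V reduces to the same SI base units, so it is a valid unit for capacitance.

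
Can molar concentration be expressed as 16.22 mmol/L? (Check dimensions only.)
Yes

molar concentration has SI base units: mol / m^3
mmol/L reduces to the same SI base units, so it is a valid unit for molar concentration.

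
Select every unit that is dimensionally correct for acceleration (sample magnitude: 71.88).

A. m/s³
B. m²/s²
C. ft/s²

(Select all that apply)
C

acceleration has SI base units: m / s^2

Checking each option against m / s^2:
  A. m/s³: ✗ does not match
  B. m²/s²: ✗ does not match
  C. ft/s²: ✓ matches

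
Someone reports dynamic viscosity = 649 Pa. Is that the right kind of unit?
No

dynamic viscosity has SI base units: kg / (m * s)
Pa does NOT reduce to kg / (m * s); a valid unit for dynamic viscosity would be e.g. Pa·s.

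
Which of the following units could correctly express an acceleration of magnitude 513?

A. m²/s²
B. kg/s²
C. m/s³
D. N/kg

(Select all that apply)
D

acceleration has SI base units: m / s^2

Checking each option against m / s^2:
  A. m²/s²: ✗ does not match
  B. kg/s²: ✗ does not match
  C. m/s³: ✗ does not match
  D. N/kg: ✓ matches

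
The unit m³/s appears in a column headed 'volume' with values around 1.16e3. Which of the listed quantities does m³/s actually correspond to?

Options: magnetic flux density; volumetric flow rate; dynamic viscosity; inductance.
volumetric flow rate

volume should have units dimensionally equivalent to m^3 (e.g. m³).
The given unit 'm³/s' reduces to m^3 / s. Of the listed options, that is the dimensionality of volumetric flow rate.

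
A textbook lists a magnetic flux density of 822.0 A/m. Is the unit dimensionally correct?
No

magnetic flux density has SI base units: kg / (A * s^2)
A/m does NOT reduce to kg / (A * s^2); a valid unit for magnetic flux density would be e.g. T.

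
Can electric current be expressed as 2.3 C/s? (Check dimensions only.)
Yes

electric current has SI base units: A
C/s reduces to the same SI base units, so it is a valid unit for electric current.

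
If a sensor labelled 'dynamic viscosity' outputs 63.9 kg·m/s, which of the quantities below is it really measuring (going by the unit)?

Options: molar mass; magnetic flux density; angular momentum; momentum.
momentum

dynamic viscosity should have units dimensionally equivalent to kg / (m * s) (e.g. Pa·s).
The given unit 'kg·m/s' reduces to kg * m / s. Of the listed options, that is the dimensionality of momentum.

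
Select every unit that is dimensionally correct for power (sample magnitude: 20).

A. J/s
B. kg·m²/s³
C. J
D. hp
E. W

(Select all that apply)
A, B, D, E

power has SI base units: kg * m^2 / s^3

Checking each option against kg * m^2 / s^3:
  A. J/s: ✓ matches
  B. kg·m²/s³: ✓ matches
  C. J: ✗ does not match
  D. hp: ✓ matches
  E. W: ✓ matches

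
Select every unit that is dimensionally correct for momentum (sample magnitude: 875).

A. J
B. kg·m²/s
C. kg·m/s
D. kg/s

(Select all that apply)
C

momentum has SI base units: kg * m / s

Checking each option against kg * m / s:
  A. J: ✗ does not match
  B. kg·m²/s: ✗ does not match
  C. kg·m/s: ✓ matches
  D. kg/s: ✗ does not match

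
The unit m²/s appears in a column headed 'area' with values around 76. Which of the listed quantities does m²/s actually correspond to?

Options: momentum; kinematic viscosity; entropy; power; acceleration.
kinematic viscosity

area should have units dimensionally equivalent to m^2 (e.g. m²).
The given unit 'm²/s' reduces to m^2 / s. Of the listed options, that is the dimensionality of kinematic viscosity.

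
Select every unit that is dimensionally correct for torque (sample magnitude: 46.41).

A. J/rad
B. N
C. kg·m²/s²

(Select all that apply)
A, C

torque has SI base units: kg * m^2 / s^2

Checking each option against kg * m^2 / s^2:
  A. J/rad: ✓ matches
  B. N: ✗ does not match
  C. kg·m²/s²: ✓ matches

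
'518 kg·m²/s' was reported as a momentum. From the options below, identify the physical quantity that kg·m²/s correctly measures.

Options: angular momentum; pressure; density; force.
angular momentum

momentum should have units dimensionally equivalent to kg * m / s (e.g. kg·m/s).
The given unit 'kg·m²/s' reduces to kg * m^2 / s. Of the listed options, that is the dimensionality of angular momentum.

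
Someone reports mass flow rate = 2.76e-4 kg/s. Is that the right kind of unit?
Yes

mass flow rate has SI base units: kg / s
kg/s reduces to the same SI base units, so it is a valid unit for mass flow rate.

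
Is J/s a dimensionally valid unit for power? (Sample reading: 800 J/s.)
Yes

power has SI base units: kg * m^2 / s^3
J/s reduces to the same SI base units, so it is a valid unit for power.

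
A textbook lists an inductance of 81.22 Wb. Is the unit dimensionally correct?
No

inductance has SI base units: kg * m^2 / (A^2 * s^2)
Wb does NOT reduce to kg * m^2 / (A^2 * s^2); a valid unit for inductance would be e.g. H.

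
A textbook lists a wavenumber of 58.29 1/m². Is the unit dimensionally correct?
No

wavenumber has SI base units: 1 / m
1/m² does NOT reduce to 1 / m; a valid unit for wavenumber would be e.g. 1/m.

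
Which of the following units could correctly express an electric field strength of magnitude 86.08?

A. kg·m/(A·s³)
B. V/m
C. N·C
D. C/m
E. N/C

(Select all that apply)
A, B, E

electric field strength has SI base units: kg * m / (A * s^3)

Checking each option against kg * m / (A * s^3):
  A. kg·m/(A·s³): ✓ matches
  B. V/m: ✓ matches
  C. N·C: ✗ does not match
  D. C/m: ✗ does not match
  E. N/C: ✓ matches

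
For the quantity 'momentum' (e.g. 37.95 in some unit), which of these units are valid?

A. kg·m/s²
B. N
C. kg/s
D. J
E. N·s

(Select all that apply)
E

momentum has SI base units: kg * m / s

Checking each option against kg * m / s:
  A. kg·m/s²: ✗ does not match
  B. N: ✗ does not match
  C. kg/s: ✗ does not match
  D. J: ✗ does not match
  E. N·s: ✓ matches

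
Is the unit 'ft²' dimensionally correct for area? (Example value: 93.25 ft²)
Yes

area has SI base units: m^2
ft² reduces to the same SI base units, so it is a valid unit for area.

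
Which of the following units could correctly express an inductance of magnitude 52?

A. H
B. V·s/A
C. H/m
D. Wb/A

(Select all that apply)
A, B, D

inductance has SI base units: kg * m^2 / (A^2 * s^2)

Checking each option against kg * m^2 / (A^2 * s^2):
  A. H: ✓ matches
  B. V·s/A: ✓ matches
  C. H/m: ✗ does not match
  D. Wb/A: ✓ matches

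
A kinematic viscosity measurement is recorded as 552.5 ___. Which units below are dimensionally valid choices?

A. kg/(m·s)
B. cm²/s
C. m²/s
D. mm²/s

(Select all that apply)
B, C, D

kinematic viscosity has SI base units: m^2 / s

Checking each option against m^2 / s:
  A. kg/(m·s): ✗ does not match
  B. cm²/s: ✓ matches
  C. m²/s: ✓ matches
  D. mm²/s: ✓ matches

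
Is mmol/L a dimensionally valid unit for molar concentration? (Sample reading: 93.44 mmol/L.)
Yes

molar concentration has SI base units: mol / m^3
mmol/L reduces to the same SI base units, so it is a valid unit for molar concentration.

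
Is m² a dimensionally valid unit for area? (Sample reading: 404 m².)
Yes

area has SI base units: m^2
m² reduces to the same SI base units, so it is a valid unit for area.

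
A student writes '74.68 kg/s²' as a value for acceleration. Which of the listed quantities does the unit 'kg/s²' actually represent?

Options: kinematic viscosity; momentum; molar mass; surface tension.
surface tension

acceleration should have units dimensionally equivalent to m / s^2 (e.g. m/s²).
The given unit 'kg/s²' reduces to kg / s^2. Of the listed options, that is the dimensionality of surface tension.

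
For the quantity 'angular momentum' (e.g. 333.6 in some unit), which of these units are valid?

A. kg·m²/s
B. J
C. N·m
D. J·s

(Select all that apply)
A, D

angular momentum has SI base units: kg * m^2 / s

Checking each option against kg * m^2 / s:
  A. kg·m²/s: ✓ matches
  B. J: ✗ does not match
  C. N·m: ✗ does not match
  D. J·s: ✓ matches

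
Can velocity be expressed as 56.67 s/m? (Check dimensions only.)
No

velocity has SI base units: m / s
s/m does NOT reduce to m / s; a valid unit for velocity would be e.g. m/s.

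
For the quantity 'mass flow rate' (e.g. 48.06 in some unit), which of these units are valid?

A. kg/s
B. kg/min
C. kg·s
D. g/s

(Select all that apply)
A, B, D

mass flow rate has SI base units: kg / s

Checking each option against kg / s:
  A. kg/s: ✓ matches
  B. kg/min: ✓ matches
  C. kg·s: ✗ does not match
  D. g/s: ✓ matches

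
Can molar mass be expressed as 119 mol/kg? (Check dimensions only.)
No

molar mass has SI base units: kg / mol
mol/kg does NOT reduce to kg / mol; a valid unit for molar mass would be e.g. kg/mol.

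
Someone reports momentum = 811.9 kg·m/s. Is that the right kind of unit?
Yes

momentum has SI base units: kg * m / s
kg·m/s reduces to the same SI base units, so it is a valid unit for momentum.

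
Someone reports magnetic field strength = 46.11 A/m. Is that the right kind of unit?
Yes

magnetic field strength has SI base units: A / m
A/m reduces to the same SI base units, so it is a valid unit for magnetic field strength.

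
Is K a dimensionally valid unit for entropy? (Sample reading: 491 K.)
No

entropy has SI base units: kg * m^2 / (s^2 * K)
K does NOT reduce to kg * m^2 / (s^2 * K); a valid unit for entropy would be e.g. J/K.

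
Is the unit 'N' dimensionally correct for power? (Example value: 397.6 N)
No

power has SI base units: kg * m^2 / s^3
N does NOT reduce to kg * m^2 / s^3; a valid unit for power would be e.g. W.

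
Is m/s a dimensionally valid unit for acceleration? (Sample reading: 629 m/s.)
No

acceleration has SI base units: m / s^2
m/s does NOT reduce to m / s^2; a valid unit for acceleration would be e.g. m/s².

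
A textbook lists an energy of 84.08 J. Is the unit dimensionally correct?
Yes

energy has SI base units: kg * m^2 / s^2
J reduces to the same SI base units, so it is a valid unit for energy.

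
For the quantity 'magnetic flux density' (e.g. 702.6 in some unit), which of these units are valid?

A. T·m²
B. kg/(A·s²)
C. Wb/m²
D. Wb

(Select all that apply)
B, C

magnetic flux density has SI base units: kg / (A * s^2)

Checking each option against kg / (A * s^2):
  A. T·m²: ✗ does not match
  B. kg/(A·s²): ✓ matches
  C. Wb/m²: ✓ matches
  D. Wb: ✗ does not match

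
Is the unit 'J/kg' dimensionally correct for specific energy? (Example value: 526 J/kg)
Yes

specific energy has SI base units: m^2 / s^2
J/kg reduces to the same SI base units, so it is a valid unit for specific energy.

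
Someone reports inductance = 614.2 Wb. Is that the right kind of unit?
No

inductance has SI base units: kg * m^2 / (A^2 * s^2)
Wb does NOT reduce to kg * m^2 / (A^2 * s^2); a valid unit for inductance would be e.g. H.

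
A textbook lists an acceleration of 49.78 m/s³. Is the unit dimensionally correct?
No

acceleration has SI base units: m / s^2
m/s³ does NOT reduce to m / s^2; a valid unit for acceleration would be e.g. m/s².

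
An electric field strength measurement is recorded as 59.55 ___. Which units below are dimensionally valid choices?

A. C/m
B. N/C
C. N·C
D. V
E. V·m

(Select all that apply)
B

electric field strength has SI base units: kg * m / (A * s^3)

Checking each option against kg * m / (A * s^3):
  A. C/m: ✗ does not match
  B. N/C: ✓ matches
  C. N·C: ✗ does not match
  D. V: ✗ does not match
  E. V·m: ✗ does not match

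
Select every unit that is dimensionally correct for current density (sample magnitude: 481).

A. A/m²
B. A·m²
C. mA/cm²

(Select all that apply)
A, C

current density has SI base units: A / m^2

Checking each option against A / m^2:
  A. A/m²: ✓ matches
  B. A·m²: ✗ does not match
  C. mA/cm²: ✓ matches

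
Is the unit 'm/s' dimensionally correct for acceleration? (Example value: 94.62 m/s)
No

acceleration has SI base units: m / s^2
m/s does NOT reduce to m / s^2; a valid unit for acceleration would be e.g. m/s².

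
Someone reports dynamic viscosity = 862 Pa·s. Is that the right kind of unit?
Yes

dynamic viscosity has SI base units: kg / (m * s)
Pa·s reduces to the same SI base units, so it is a valid unit for dynamic viscosity.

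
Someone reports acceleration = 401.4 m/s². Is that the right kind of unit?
Yes

acceleration has SI base units: m / s^2
m/s² reduces to the same SI base units, so it is a valid unit for acceleration.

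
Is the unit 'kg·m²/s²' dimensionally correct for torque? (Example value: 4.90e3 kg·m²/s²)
Yes

torque has SI base units: kg * m^2 / s^2
kg·m²/s² reduces to the same SI base units, so it is a valid unit for torque.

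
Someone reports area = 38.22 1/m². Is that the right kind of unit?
No

area has SI base units: m^2
1/m² does NOT reduce to m^2; a valid unit for area would be e.g. m².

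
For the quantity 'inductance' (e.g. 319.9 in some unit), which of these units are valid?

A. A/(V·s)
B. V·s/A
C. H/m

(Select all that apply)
B

inductance has SI base units: kg * m^2 / (A^2 * s^2)

Checking each option against kg * m^2 / (A^2 * s^2):
  A. A/(V·s): ✗ does not match
  B. V·s/A: ✓ matches
  C. H/m: ✗ does not match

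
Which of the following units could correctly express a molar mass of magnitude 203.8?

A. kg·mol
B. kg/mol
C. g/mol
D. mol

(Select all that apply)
B, C

molar mass has SI base units: kg / mol

Checking each option against kg / mol:
  A. kg·mol: ✗ does not match
  B. kg/mol: ✓ matches
  C. g/mol: ✓ matches
  D. mol: ✗ does not match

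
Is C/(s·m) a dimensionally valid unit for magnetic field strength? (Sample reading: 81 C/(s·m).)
Yes

magnetic field strength has SI base units: A / m
C/(s·m) reduces to the same SI base units, so it is a valid unit for magnetic field strength.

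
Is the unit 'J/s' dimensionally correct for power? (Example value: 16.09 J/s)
Yes

power has SI base units: kg * m^2 / s^3
J/s reduces to the same SI base units, so it is a valid unit for power.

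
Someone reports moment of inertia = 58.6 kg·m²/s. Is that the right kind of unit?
No

moment of inertia has SI base units: kg * m^2
kg·m²/s does NOT reduce to kg * m^2; a valid unit for moment of inertia would be e.g. kg·m².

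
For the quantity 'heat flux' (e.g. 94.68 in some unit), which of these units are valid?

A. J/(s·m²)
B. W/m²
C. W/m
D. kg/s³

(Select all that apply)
A, B, D

heat flux has SI base units: kg / s^3

Checking each option against kg / s^3:
  A. J/(s·m²): ✓ matches
  B. W/m²: ✓ matches
  C. W/m: ✗ does not match
  D. kg/s³: ✓ matches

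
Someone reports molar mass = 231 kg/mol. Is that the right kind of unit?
Yes

molar mass has SI base units: kg / mol
kg/mol reduces to the same SI base units, so it is a valid unit for molar mass.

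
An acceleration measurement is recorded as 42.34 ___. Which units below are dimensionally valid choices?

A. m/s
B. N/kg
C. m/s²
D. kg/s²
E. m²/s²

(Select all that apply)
B, C

acceleration has SI base units: m / s^2

Checking each option against m / s^2:
  A. m/s: ✗ does not match
  B. N/kg: ✓ matches
  C. m/s²: ✓ matches
  D. kg/s²: ✗ does not match
  E. m²/s²: ✗ does not match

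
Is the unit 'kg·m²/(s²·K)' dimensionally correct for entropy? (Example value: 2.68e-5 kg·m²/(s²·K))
Yes

entropy has SI base units: kg * m^2 / (s^2 * K)
kg·m²/(s²·K) reduces to the same SI base units, so it is a valid unit for entropy.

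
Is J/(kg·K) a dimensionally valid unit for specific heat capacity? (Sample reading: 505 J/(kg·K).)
Yes

specific heat capacity has SI base units: m^2 / (s^2 * K)
J/(kg·K) reduces to the same SI base units, so it is a valid unit for specific heat capacity.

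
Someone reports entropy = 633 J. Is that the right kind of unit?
No

entropy has SI base units: kg * m^2 / (s^2 * K)
J does NOT reduce to kg * m^2 / (s^2 * K); a valid unit for entropy would be e.g. J/K.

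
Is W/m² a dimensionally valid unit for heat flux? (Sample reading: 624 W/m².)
Yes

heat flux has SI base units: kg / s^3
W/m² reduces to the same SI base units, so it is a valid unit for heat flux.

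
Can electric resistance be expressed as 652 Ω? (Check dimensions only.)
Yes

electric resistance has SI base units: kg * m^2 / (A^2 * s^3)
Ω reduces to the same SI base units, so it is a valid unit for electric resistance.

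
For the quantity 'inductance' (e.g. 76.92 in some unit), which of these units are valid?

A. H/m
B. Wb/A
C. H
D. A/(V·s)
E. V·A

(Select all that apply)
B, C

inductance has SI base units: kg * m^2 / (A^2 * s^2)

Checking each option against kg * m^2 / (A^2 * s^2):
  A. H/m: ✗ does not match
  B. Wb/A: ✓ matches
  C. H: ✓ matches
  D. A/(V·s): ✗ does not match
  E. V·A: ✗ does not match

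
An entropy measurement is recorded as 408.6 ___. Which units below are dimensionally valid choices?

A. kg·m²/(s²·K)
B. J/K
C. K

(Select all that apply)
A, B

entropy has SI base units: kg * m^2 / (s^2 * K)

Checking each option against kg * m^2 / (s^2 * K):
  A. kg·m²/(s²·K): ✓ matches
  B. J/K: ✓ matches
  C. K: ✗ does not match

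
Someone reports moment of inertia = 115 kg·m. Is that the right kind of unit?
No

moment of inertia has SI base units: kg * m^2
kg·m does NOT reduce to kg * m^2; a valid unit for moment of inertia would be e.g. kg·m².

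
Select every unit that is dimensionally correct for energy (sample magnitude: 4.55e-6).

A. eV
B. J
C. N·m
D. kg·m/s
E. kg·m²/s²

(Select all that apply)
A, B, C, E

energy has SI base units: kg * m^2 / s^2

Checking each option against kg * m^2 / s^2:
  A. eV: ✓ matches
  B. J: ✓ matches
  C. N·m: ✓ matches
  D. kg·m/s: ✗ does not match
  E. kg·m²/s²: ✓ matches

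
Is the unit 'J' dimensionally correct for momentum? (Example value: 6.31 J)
No

momentum has SI base units: kg * m / s
J does NOT reduce to kg * m / s; a valid unit for momentum would be e.g. kg·m/s.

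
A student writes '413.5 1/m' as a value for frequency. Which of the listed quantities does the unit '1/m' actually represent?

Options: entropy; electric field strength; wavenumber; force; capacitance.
wavenumber

frequency should have units dimensionally equivalent to 1 / s (e.g. Hz).
The given unit '1/m' reduces to 1 / m. Of the listed options, that is the dimensionality of wavenumber.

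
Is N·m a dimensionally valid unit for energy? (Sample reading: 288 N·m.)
Yes

energy has SI base units: kg * m^2 / s^2
N·m reduces to the same SI base units, so it is a valid unit for energy.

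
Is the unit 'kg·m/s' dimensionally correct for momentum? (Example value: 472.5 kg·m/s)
Yes

momentum has SI base units: kg * m / s
kg·m/s reduces to the same SI base units, so it is a valid unit for momentum.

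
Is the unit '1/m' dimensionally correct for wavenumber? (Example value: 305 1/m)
Yes

wavenumber has SI base units: 1 / m
1/m reduces to the same SI base units, so it is a valid unit for wavenumber.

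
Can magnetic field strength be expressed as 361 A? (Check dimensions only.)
No

magnetic field strength has SI base units: A / m
A does NOT reduce to A / m; a valid unit for magnetic field strength would be e.g. A/m.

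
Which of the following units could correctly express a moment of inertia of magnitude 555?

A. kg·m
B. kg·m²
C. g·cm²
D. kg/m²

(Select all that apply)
B, C

moment of inertia has SI base units: kg * m^2

Checking each option against kg * m^2:
  A. kg·m: ✗ does not match
  B. kg·m²: ✓ matches
  C. g·cm²: ✓ matches
  D. kg/m²: ✗ does not match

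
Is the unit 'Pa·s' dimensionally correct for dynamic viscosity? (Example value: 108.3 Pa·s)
Yes

dynamic viscosity has SI base units: kg / (m * s)
Pa·s reduces to the same SI base units, so it is a valid unit for dynamic viscosity.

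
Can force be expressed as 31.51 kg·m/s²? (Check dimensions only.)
Yes

force has SI base units: kg * m / s^2
kg·m/s² reduces to the same SI base units, so it is a valid unit for force.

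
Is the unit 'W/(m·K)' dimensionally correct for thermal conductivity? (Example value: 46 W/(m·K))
Yes

thermal conductivity has SI base units: kg * m / (s^3 * K)
W/(m·K) reduces to the same SI base units, so it is a valid unit for thermal conductivity.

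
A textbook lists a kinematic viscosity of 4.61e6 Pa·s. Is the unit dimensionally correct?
No

kinematic viscosity has SI base units: m^2 / s
Pa·s does NOT reduce to m^2 / s; a valid unit for kinematic viscosity would be e.g. m²/s.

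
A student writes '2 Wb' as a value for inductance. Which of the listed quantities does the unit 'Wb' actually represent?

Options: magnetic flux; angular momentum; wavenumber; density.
magnetic flux

inductance should have units dimensionally equivalent to kg * m^2 / (A^2 * s^2) (e.g. H).
The given unit 'Wb' reduces to kg * m^2 / (A * s^2). Of the listed options, that is the dimensionality of magnetic flux.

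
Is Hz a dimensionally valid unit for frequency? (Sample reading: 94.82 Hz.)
Yes

frequency has SI base units: 1 / s
Hz reduces to the same SI base units, so it is a valid unit for frequency.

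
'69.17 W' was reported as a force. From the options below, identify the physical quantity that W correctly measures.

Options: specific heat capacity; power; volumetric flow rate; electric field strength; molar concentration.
power

force should have units dimensionally equivalent to kg * m / s^2 (e.g. N).
The given unit 'W' reduces to kg * m^2 / s^3. Of the listed options, that is the dimensionality of power.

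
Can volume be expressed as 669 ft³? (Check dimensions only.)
Yes

volume has SI base units: m^3
ft³ reduces to the same SI base units, so it is a valid unit for volume.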